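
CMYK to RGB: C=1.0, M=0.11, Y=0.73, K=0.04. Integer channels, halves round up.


R = 255 × (1-C) × (1-K) = 255 × 0.00 × 0.96 = 0
G = 255 × (1-M) × (1-K) = 255 × 0.89 × 0.96 = 217.872 → 218
B = 255 × (1-Y) × (1-K) = 255 × 0.27 × 0.96 = 66.096 → 66
= RGB(0, 218, 66)


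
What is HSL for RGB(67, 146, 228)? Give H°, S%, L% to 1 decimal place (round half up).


Normalize: R'=67/255≈0.2627, G'=146/255≈0.5725, B'=228/255≈0.8941
Max=228/255, Min=67/255, Δ=Max-Min=161/255
L = (Max+Min)/2 = (228+67)/510 = 295/510 = 0.57843… → L = 57.8%
L > 0.5 → S = Δ/(2-Max-Min) = 161/(510-228-67) = 161/215 = 0.74883… → S = 74.9%
(the 1/255 factors cancel in S and H, so raw channel differences can be used)
Max is B' → H = 60 × ((R-G)/Δ + 4) = 60 × ((67-146)/161 + 4)
  -79/161 + 4 = -0.4906… + 4 = 3.5093…
  H = 60 × 3.5093… = 210.559…° → H = 210.6°
= HSL(210.6°, 74.9%, 57.8%)


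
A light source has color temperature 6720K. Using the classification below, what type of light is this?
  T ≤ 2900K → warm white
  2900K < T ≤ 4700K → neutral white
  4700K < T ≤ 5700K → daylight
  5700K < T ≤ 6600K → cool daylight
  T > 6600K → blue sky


Temperature: 6720K
6720K > 6600K → blue sky
Classification: blue sky


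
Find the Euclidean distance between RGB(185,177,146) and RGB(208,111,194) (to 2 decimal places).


d = √[(R₁-R₂)² + (G₁-G₂)² + (B₁-B₂)²]
d = √[(185-208)² + (177-111)² + (146-194)²]
d = √[529 + 4356 + 2304]
d = √7189
d ≈ 84.79


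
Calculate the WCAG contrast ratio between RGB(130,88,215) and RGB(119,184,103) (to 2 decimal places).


Linearize each sRGB channel c=v/255: c/12.92 if c ≤ 0.04045 else ((c+0.055)/1.055)^2.4
L = 0.2126×R_lin + 0.7152×G_lin + 0.0722×B_lin
Color 1 (130,88,215):
  R=130: 130/255≈0.5098 > 0.04045 → ((0.5098+0.055)/1.055)^2.4 ≈ 0.22323
  G=88: 88/255≈0.3451 > 0.04045 → ((0.3451+0.055)/1.055)^2.4 ≈ 0.09759
  B=215: 215/255≈0.8431 > 0.04045 → ((0.8431+0.055)/1.055)^2.4 ≈ 0.67954
  L1 = 0.2126×0.22323 + 0.7152×0.09759 + 0.0722×0.67954 ≈ 0.16632
Color 2 (119,184,103):
  R=119: 119/255≈0.4667 > 0.04045 → ((0.4667+0.055)/1.055)^2.4 ≈ 0.18447
  G=184: 184/255≈0.7216 > 0.04045 → ((0.7216+0.055)/1.055)^2.4 ≈ 0.47932
  B=103: 103/255≈0.4039 > 0.04045 → ((0.4039+0.055)/1.055)^2.4 ≈ 0.13563
  L2 = 0.2126×0.18447 + 0.7152×0.47932 + 0.0722×0.13563 ≈ 0.39182
Lighter = 0.39182, Darker = 0.16632
Ratio = (L_lighter + 0.05) / (L_darker + 0.05)
Ratio = (0.39182 + 0.05) / (0.16632 + 0.05) = 0.44182 / 0.21632 ≈ 2.0425
Ratio ≈ 2.04:1


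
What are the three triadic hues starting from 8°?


Triadic: equally spaced at 120° intervals
H1 = 8°
H2 = (8 + 120) mod 360 = 128°
H3 = (8 + 240) mod 360 = 248°
Triadic = 8°, 128°, 248°


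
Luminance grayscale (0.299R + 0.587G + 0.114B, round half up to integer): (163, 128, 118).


Gray = 0.299×R + 0.587×G + 0.114×B
Gray = 0.299×163 + 0.587×128 + 0.114×118
Gray = 48.737 + 75.136 + 13.452
Gray = 137.325 → round half up → 137
Gray = 137


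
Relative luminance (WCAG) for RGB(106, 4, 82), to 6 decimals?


Linearize each channel (sRGB transfer function): c = v/255; c_lin = c/12.92 if c ≤ 0.04045, else ((c+0.055)/1.055)^2.4
  R: 106/255 ≈ 0.415686 > 0.04045 → ((0.415686+0.055)/1.055)^2.4 ≈ 0.144128
  G: 4/255 ≈ 0.015686 ≤ 0.04045 → 0.015686/12.92 ≈ 0.001214
  B: 82/255 ≈ 0.321569 > 0.04045 → ((0.321569+0.055)/1.055)^2.4 ≈ 0.084376
R_lin = 0.144128, G_lin = 0.001214, B_lin = 0.084376
L = 0.2126×R + 0.7152×G + 0.0722×B
L = 0.2126×0.144128 + 0.7152×0.001214 + 0.0722×0.084376
L ≈ 0.037602


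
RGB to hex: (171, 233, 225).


R = 171 → AB (hex)
G = 233 → E9 (hex)
B = 225 → E1 (hex)
Hex = #ABE9E1


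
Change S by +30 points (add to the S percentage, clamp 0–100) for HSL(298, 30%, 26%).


Original S = 30%
Adjustment = +30 percentage points
New S = 30 + (30) = 60
Clamp to [0, 100] → 60
= HSL(298°, 60%, 26%)


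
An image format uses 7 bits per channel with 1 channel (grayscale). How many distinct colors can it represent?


Total bits = 7 bits/channel × 1 channels = 7 bits
Distinct colors = 2^7
= 128 colors


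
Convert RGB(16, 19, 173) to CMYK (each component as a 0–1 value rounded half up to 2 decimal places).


R'=16/255≈0.0627, G'=19/255≈0.0745, B'=173/255≈0.6784
K = 1 - max(R',G',B') = 1 - 173/255 = 82/255 = 0.32156… → 0.32
(1-R'-K)/(1-K) simplifies to (max-R)/max with max = 173:
C = (173-16)/173 = 157/173 = 0.90751… → 0.91
M = (173-19)/173 = 154/173 = 0.89017… → 0.89
Y = (173-173)/173 = 0/173 = 0 → 0.00
= CMYK(0.91, 0.89, 0.00, 0.32)


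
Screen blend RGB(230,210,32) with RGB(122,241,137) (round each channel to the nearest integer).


Screen: C = 255 - (255-A)×(255-B)/255, rounded to nearest integer
R: 255 - (255-230)×(255-122)/255 = 255 - 3325/255 ≈ 255 - 13.039 = 241.961 → 242
G: 255 - (255-210)×(255-241)/255 = 255 - 630/255 ≈ 255 - 2.471 = 252.529 → 253
B: 255 - (255-32)×(255-137)/255 = 255 - 26314/255 ≈ 255 - 103.192 = 151.808 → 152
= RGB(242, 253, 152)


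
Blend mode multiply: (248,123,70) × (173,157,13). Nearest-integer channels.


Multiply: C = A×B/255, rounded to nearest integer
R: 248×173/255 = 42904/255 ≈ 168.251 → 168
G: 123×157/255 = 19311/255 ≈ 75.729 → 76
B: 70×13/255 = 910/255 ≈ 3.569 → 4
= RGB(168, 76, 4)


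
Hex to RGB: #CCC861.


CC → 204 (R)
C8 → 200 (G)
61 → 97 (B)
= RGB(204, 200, 97)


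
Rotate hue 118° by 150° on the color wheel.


New hue = (H + rotation) mod 360
New hue = (118 + 150) mod 360
= 268 mod 360
= 268°


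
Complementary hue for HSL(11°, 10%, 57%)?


Complement = opposite side of color wheel = hue + 180°
H' = (11 + 180) mod 360 = 191°
S and L unchanged.
= HSL(191°, 10%, 57%)


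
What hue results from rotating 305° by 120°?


New hue = (H + rotation) mod 360
New hue = (305 + 120) mod 360
= 425 mod 360
= 65°


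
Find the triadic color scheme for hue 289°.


Triadic: equally spaced at 120° intervals
H1 = 289°
H2 = (289 + 120) mod 360 = 49°
H3 = (289 + 240) mod 360 = 169°
Triadic = 289°, 49°, 169°


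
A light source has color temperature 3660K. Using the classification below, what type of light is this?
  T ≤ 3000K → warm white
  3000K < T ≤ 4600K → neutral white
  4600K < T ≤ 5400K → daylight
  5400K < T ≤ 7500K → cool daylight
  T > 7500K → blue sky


Temperature: 3660K
3000K < 3660K ≤ 4600K → neutral white
Classification: neutral white


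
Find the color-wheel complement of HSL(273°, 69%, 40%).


Complement = opposite side of color wheel = hue + 180°
H' = (273 + 180) mod 360 = 93°
S and L unchanged.
= HSL(93°, 69%, 40%)


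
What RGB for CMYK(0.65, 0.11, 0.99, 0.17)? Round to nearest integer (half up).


R = 255 × (1-C) × (1-K) = 255 × 0.35 × 0.83 = 74.0775 → 74
G = 255 × (1-M) × (1-K) = 255 × 0.89 × 0.83 = 188.3685 → 188
B = 255 × (1-Y) × (1-K) = 255 × 0.01 × 0.83 = 2.1165 → 2
= RGB(74, 188, 2)


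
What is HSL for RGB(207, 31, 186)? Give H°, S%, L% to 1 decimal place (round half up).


Normalize: R'=207/255≈0.8118, G'=31/255≈0.1216, B'=186/255≈0.7294
Max=207/255, Min=31/255, Δ=Max-Min=176/255
L = (Max+Min)/2 = (207+31)/510 = 238/510 = 0.46666… → L = 46.7%
L ≤ 0.5 → S = Δ/(Max+Min) = 176/(207+31) = 176/238 = 0.73949… → S = 73.9%
(the 1/255 factors cancel in S and H, so raw channel differences can be used)
Max is R' → H = 60 × (((G-B)/Δ) mod 6) = 60 × (((31-186)/176) mod 6)
  (-155)/176 = -0.8806…; negative, so add 6 → 5.1193…
  H = 60 × 5.1193… = 307.159…° → H = 307.2°
= HSL(307.2°, 73.9%, 46.7%)


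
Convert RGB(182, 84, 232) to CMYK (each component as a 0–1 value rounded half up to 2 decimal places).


R'=182/255≈0.7137, G'=84/255≈0.3294, B'=232/255≈0.9098
K = 1 - max(R',G',B') = 1 - 232/255 = 23/255 = 0.09019… → 0.09
(1-R'-K)/(1-K) simplifies to (max-R)/max with max = 232:
C = (232-182)/232 = 50/232 = 0.21551… → 0.22
M = (232-84)/232 = 148/232 = 0.63793… → 0.64
Y = (232-232)/232 = 0/232 = 0 → 0.00
= CMYK(0.22, 0.64, 0.00, 0.09)


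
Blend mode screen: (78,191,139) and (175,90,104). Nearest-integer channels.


Screen: C = 255 - (255-A)×(255-B)/255, rounded to nearest integer
R: 255 - (255-78)×(255-175)/255 = 255 - 14160/255 ≈ 255 - 55.529 = 199.471 → 199
G: 255 - (255-191)×(255-90)/255 = 255 - 10560/255 ≈ 255 - 41.412 = 213.588 → 214
B: 255 - (255-139)×(255-104)/255 = 255 - 17516/255 ≈ 255 - 68.690 = 186.310 → 186
= RGB(199, 214, 186)


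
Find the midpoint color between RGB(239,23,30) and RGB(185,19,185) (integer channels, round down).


Midpoint: each channel = ⌊(C₁+C₂)/2⌋
R: ⌊(239+185)/2⌋ = 212
G: ⌊(23+19)/2⌋ = 21
B: ⌊(30+185)/2⌋ = 107
= RGB(212, 21, 107)


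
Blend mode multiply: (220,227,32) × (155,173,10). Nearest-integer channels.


Multiply: C = A×B/255, rounded to nearest integer
R: 220×155/255 = 34100/255 ≈ 133.725 → 134
G: 227×173/255 = 39271/255 ≈ 154.004 → 154
B: 32×10/255 = 320/255 ≈ 1.255 → 1
= RGB(134, 154, 1)


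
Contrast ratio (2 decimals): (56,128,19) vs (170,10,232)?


Linearize each sRGB channel c=v/255: c/12.92 if c ≤ 0.04045 else ((c+0.055)/1.055)^2.4
L = 0.2126×R_lin + 0.7152×G_lin + 0.0722×B_lin
Color 1 (56,128,19):
  R=56: 56/255≈0.2196 > 0.04045 → ((0.2196+0.055)/1.055)^2.4 ≈ 0.03955
  G=128: 128/255≈0.5020 > 0.04045 → ((0.5020+0.055)/1.055)^2.4 ≈ 0.21586
  B=19: 19/255≈0.0745 > 0.04045 → ((0.0745+0.055)/1.055)^2.4 ≈ 0.00651
  L1 = 0.2126×0.03955 + 0.7152×0.21586 + 0.0722×0.00651 ≈ 0.16326
Color 2 (170,10,232):
  R=170: 170/255≈0.6667 > 0.04045 → ((0.6667+0.055)/1.055)^2.4 ≈ 0.40198
  G=10: 10/255≈0.0392 ≤ 0.04045 → 0.0392/12.92 ≈ 0.00304
  B=232: 232/255≈0.9098 > 0.04045 → ((0.9098+0.055)/1.055)^2.4 ≈ 0.80695
  L2 = 0.2126×0.40198 + 0.7152×0.00304 + 0.0722×0.80695 ≈ 0.14589
Lighter = 0.16326, Darker = 0.14589
Ratio = (L_lighter + 0.05) / (L_darker + 0.05)
Ratio = (0.16326 + 0.05) / (0.14589 + 0.05) = 0.21326 / 0.19589 ≈ 1.0887
Ratio ≈ 1.09:1


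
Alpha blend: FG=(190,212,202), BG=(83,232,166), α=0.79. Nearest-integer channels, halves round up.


C = α×F + (1-α)×B, with 1-α = 0.21
R: 0.79×190 + 0.21×83 = 150.10 + 17.43 = 167.53 → 168
G: 0.79×212 + 0.21×232 = 167.48 + 48.72 = 216.20 → 216
B: 0.79×202 + 0.21×166 = 159.58 + 34.86 = 194.44 → 194
= RGB(168, 216, 194)


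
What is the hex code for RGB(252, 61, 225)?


R = 252 → FC (hex)
G = 61 → 3D (hex)
B = 225 → E1 (hex)
Hex = #FC3DE1


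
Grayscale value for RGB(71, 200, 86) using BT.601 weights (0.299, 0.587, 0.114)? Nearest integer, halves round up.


Gray = 0.299×R + 0.587×G + 0.114×B
Gray = 0.299×71 + 0.587×200 + 0.114×86
Gray = 21.229 + 117.400 + 9.804
Gray = 148.433 → round half up → 148
Gray = 148


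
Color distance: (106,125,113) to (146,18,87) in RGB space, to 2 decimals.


d = √[(R₁-R₂)² + (G₁-G₂)² + (B₁-B₂)²]
d = √[(106-146)² + (125-18)² + (113-87)²]
d = √[1600 + 11449 + 676]
d = √13725
d ≈ 117.15


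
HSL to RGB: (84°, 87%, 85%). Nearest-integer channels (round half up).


H=84°, S=0.87, L=0.85
C = (1-|2L-1|)×S = (1-|0.70|)×0.87 = 0.261
H' = H/60 = 84/60 ≈ 1.4000; X = C×(1-|H' mod 2 - 1|) = 0.1566
m = L - C/2 = 0.85 - 0.1305 = 0.7195
Sector ⌊H'⌋ = 1 → (R',G',B') = (0.1566, 0.261, 0.0)
RGB = ((R'+m)×255, (G'+m)×255, (B'+m)×255) = (223.4055, 250.0275, 183.4725)
Round half up → RGB(223, 250, 183)


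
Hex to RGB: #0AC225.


0A → 10 (R)
C2 → 194 (G)
25 → 37 (B)
= RGB(10, 194, 37)


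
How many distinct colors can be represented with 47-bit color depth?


Colors = 2^bits = 2^47
= 140,737,488,355,328 colors


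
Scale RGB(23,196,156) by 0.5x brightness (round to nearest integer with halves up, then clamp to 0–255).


Multiply each channel by 0.5, round half up, clamp to [0, 255]
R: 23×0.5 = 11.5 → round → 12
G: 196×0.5 = 98
B: 156×0.5 = 78
= RGB(12, 98, 78)


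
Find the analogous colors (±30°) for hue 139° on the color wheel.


Base hue: 139°
Left analog: (139 - 30) mod 360 = 109°
Right analog: (139 + 30) mod 360 = 169°
Analogous hues = 109° and 169°


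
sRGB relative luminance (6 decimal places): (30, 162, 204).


Linearize each channel (sRGB transfer function): c = v/255; c_lin = c/12.92 if c ≤ 0.04045, else ((c+0.055)/1.055)^2.4
  R: 30/255 ≈ 0.117647 > 0.04045 → ((0.117647+0.055)/1.055)^2.4 ≈ 0.012983
  G: 162/255 ≈ 0.635294 > 0.04045 → ((0.635294+0.055)/1.055)^2.4 ≈ 0.361307
  B: 204/255 ≈ 0.800000 > 0.04045 → ((0.800000+0.055)/1.055)^2.4 ≈ 0.603827
R_lin = 0.012983, G_lin = 0.361307, B_lin = 0.603827
L = 0.2126×R + 0.7152×G + 0.0722×B
L = 0.2126×0.012983 + 0.7152×0.361307 + 0.0722×0.603827
L ≈ 0.304763


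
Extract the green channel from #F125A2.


Color: #F125A2
R = F1 = 241
G = 25 = 37
B = A2 = 162
Green = 37


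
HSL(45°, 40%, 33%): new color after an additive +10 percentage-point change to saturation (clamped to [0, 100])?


Original S = 40%
Adjustment = +10 percentage points
New S = 40 + (10) = 50
Clamp to [0, 100] → 50
= HSL(45°, 50%, 33%)


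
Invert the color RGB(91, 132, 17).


Invert: (255-R, 255-G, 255-B)
R: 255-91 = 164
G: 255-132 = 123
B: 255-17 = 238
= RGB(164, 123, 238)


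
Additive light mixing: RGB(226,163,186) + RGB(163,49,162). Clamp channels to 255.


Additive: each channel = min(255, C₁+C₂)
R: 226+163 = 389 → 255
G: 163+49 = 212 → 212
B: 186+162 = 348 → 255
= RGB(255, 212, 255)


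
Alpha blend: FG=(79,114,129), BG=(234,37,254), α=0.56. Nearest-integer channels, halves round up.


C = α×F + (1-α)×B, with 1-α = 0.44
R: 0.56×79 + 0.44×234 = 44.24 + 102.96 = 147.20 → 147
G: 0.56×114 + 0.44×37 = 63.84 + 16.28 = 80.12 → 80
B: 0.56×129 + 0.44×254 = 72.24 + 111.76 = 184.00 → 184
= RGB(147, 80, 184)


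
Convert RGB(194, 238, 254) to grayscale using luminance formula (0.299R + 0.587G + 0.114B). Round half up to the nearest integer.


Gray = 0.299×R + 0.587×G + 0.114×B
Gray = 0.299×194 + 0.587×238 + 0.114×254
Gray = 58.006 + 139.706 + 28.956
Gray = 226.668 → round half up → 227
Gray = 227


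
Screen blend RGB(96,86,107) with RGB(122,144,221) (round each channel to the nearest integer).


Screen: C = 255 - (255-A)×(255-B)/255, rounded to nearest integer
R: 255 - (255-96)×(255-122)/255 = 255 - 21147/255 ≈ 255 - 82.929 = 172.071 → 172
G: 255 - (255-86)×(255-144)/255 = 255 - 18759/255 ≈ 255 - 73.565 = 181.435 → 181
B: 255 - (255-107)×(255-221)/255 = 255 - 5032/255 ≈ 255 - 19.733 = 235.267 → 235
= RGB(172, 181, 235)


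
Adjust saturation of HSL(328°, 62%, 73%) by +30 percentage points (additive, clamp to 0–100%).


Original S = 62%
Adjustment = +30 percentage points
New S = 62 + (30) = 92
Clamp to [0, 100] → 92
= HSL(328°, 92%, 73%)


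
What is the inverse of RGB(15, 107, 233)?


Invert: (255-R, 255-G, 255-B)
R: 255-15 = 240
G: 255-107 = 148
B: 255-233 = 22
= RGB(240, 148, 22)


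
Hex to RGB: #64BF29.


64 → 100 (R)
BF → 191 (G)
29 → 41 (B)
= RGB(100, 191, 41)


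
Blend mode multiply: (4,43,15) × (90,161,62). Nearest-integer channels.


Multiply: C = A×B/255, rounded to nearest integer
R: 4×90/255 = 360/255 ≈ 1.412 → 1
G: 43×161/255 = 6923/255 ≈ 27.149 → 27
B: 15×62/255 = 930/255 ≈ 3.647 → 4
= RGB(1, 27, 4)


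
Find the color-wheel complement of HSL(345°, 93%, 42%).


Complement = opposite side of color wheel = hue + 180°
H' = (345 + 180) mod 360 = 165°
S and L unchanged.
= HSL(165°, 93%, 42%)


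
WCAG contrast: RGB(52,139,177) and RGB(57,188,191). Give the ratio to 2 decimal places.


Linearize each sRGB channel c=v/255: c/12.92 if c ≤ 0.04045 else ((c+0.055)/1.055)^2.4
L = 0.2126×R_lin + 0.7152×G_lin + 0.0722×B_lin
Color 1 (52,139,177):
  R=52: 52/255≈0.2039 > 0.04045 → ((0.2039+0.055)/1.055)^2.4 ≈ 0.03434
  G=139: 139/255≈0.5451 > 0.04045 → ((0.5451+0.055)/1.055)^2.4 ≈ 0.25818
  B=177: 177/255≈0.6941 > 0.04045 → ((0.6941+0.055)/1.055)^2.4 ≈ 0.43966
  L1 = 0.2126×0.03434 + 0.7152×0.25818 + 0.0722×0.43966 ≈ 0.22370
Color 2 (57,188,191):
  R=57: 57/255≈0.2235 > 0.04045 → ((0.2235+0.055)/1.055)^2.4 ≈ 0.04092
  G=188: 188/255≈0.7373 > 0.04045 → ((0.7373+0.055)/1.055)^2.4 ≈ 0.50289
  B=191: 191/255≈0.7490 > 0.04045 → ((0.7490+0.055)/1.055)^2.4 ≈ 0.52100
  L2 = 0.2126×0.04092 + 0.7152×0.50289 + 0.0722×0.52100 ≈ 0.40598
Lighter = 0.40598, Darker = 0.22370
Ratio = (L_lighter + 0.05) / (L_darker + 0.05)
Ratio = (0.40598 + 0.05) / (0.22370 + 0.05) = 0.45598 / 0.27370 ≈ 1.6660
Ratio ≈ 1.67:1


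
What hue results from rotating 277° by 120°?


New hue = (H + rotation) mod 360
New hue = (277 + 120) mod 360
= 397 mod 360
= 37°


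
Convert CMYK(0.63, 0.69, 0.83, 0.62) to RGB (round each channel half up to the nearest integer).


R = 255 × (1-C) × (1-K) = 255 × 0.37 × 0.38 = 35.853 → 36
G = 255 × (1-M) × (1-K) = 255 × 0.31 × 0.38 = 30.039 → 30
B = 255 × (1-Y) × (1-K) = 255 × 0.17 × 0.38 = 16.473 → 16
= RGB(36, 30, 16)


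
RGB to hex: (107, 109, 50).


R = 107 → 6B (hex)
G = 109 → 6D (hex)
B = 50 → 32 (hex)
Hex = #6B6D32


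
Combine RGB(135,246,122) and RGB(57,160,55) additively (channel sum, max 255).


Additive: each channel = min(255, C₁+C₂)
R: 135+57 = 192 → 192
G: 246+160 = 406 → 255
B: 122+55 = 177 → 177
= RGB(192, 255, 177)


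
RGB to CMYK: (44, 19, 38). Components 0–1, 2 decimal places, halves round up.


R'=44/255≈0.1725, G'=19/255≈0.0745, B'=38/255≈0.1490
K = 1 - max(R',G',B') = 1 - 44/255 = 211/255 = 0.82745… → 0.83
(1-R'-K)/(1-K) simplifies to (max-R)/max with max = 44:
C = (44-44)/44 = 0/44 = 0 → 0.00
M = (44-19)/44 = 25/44 = 0.56818… → 0.57
Y = (44-38)/44 = 6/44 = 0.13636… → 0.14
= CMYK(0.00, 0.57, 0.14, 0.83)


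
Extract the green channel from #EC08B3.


Color: #EC08B3
R = EC = 236
G = 08 = 8
B = B3 = 179
Green = 8


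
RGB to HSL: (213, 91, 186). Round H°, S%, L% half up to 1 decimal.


Normalize: R'=213/255≈0.8353, G'=91/255≈0.3569, B'=186/255≈0.7294
Max=213/255, Min=91/255, Δ=Max-Min=122/255
L = (Max+Min)/2 = (213+91)/510 = 304/510 = 0.59607… → L = 59.6%
L > 0.5 → S = Δ/(2-Max-Min) = 122/(510-213-91) = 122/206 = 0.59223… → S = 59.2%
(the 1/255 factors cancel in S and H, so raw channel differences can be used)
Max is R' → H = 60 × (((G-B)/Δ) mod 6) = 60 × (((91-186)/122) mod 6)
  (-95)/122 = -0.7786…; negative, so add 6 → 5.2213…
  H = 60 × 5.2213… = 313.278…° → H = 313.3°
= HSL(313.3°, 59.2%, 59.6%)


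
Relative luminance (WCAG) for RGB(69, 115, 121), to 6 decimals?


Linearize each channel (sRGB transfer function): c = v/255; c_lin = c/12.92 if c ≤ 0.04045, else ((c+0.055)/1.055)^2.4
  R: 69/255 ≈ 0.270588 > 0.04045 → ((0.270588+0.055)/1.055)^2.4 ≈ 0.059511
  G: 115/255 ≈ 0.450980 > 0.04045 → ((0.450980+0.055)/1.055)^2.4 ≈ 0.171441
  B: 121/255 ≈ 0.474510 > 0.04045 → ((0.474510+0.055)/1.055)^2.4 ≈ 0.191202
R_lin = 0.059511, G_lin = 0.171441, B_lin = 0.191202
L = 0.2126×R + 0.7152×G + 0.0722×B
L = 0.2126×0.059511 + 0.7152×0.171441 + 0.0722×0.191202
L ≈ 0.149072


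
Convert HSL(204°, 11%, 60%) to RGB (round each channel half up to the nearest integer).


H=204°, S=0.11, L=0.60
C = (1-|2L-1|)×S = (1-|0.20|)×0.11 = 0.088
H' = H/60 = 204/60 ≈ 3.4000; X = C×(1-|H' mod 2 - 1|) = 0.0528
m = L - C/2 = 0.60 - 0.044 = 0.556
Sector ⌊H'⌋ = 3 → (R',G',B') = (0.0, 0.0528, 0.088)
RGB = ((R'+m)×255, (G'+m)×255, (B'+m)×255) = (141.78, 155.244, 164.22)
Round half up → RGB(142, 155, 164)


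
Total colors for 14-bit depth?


Colors = 2^bits = 2^14
= 16,384 colors


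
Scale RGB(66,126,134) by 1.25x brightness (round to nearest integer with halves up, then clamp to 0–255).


Multiply each channel by 1.25, round half up, clamp to [0, 255]
R: 66×1.25 = 82.5 → round → 83
G: 126×1.25 = 157.5 → round → 158
B: 134×1.25 = 167.5 → round → 168
= RGB(83, 158, 168)


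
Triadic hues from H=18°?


Triadic: equally spaced at 120° intervals
H1 = 18°
H2 = (18 + 120) mod 360 = 138°
H3 = (18 + 240) mod 360 = 258°
Triadic = 18°, 138°, 258°


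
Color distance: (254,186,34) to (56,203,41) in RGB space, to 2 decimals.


d = √[(R₁-R₂)² + (G₁-G₂)² + (B₁-B₂)²]
d = √[(254-56)² + (186-203)² + (34-41)²]
d = √[39204 + 289 + 49]
d = √39542
d ≈ 198.85


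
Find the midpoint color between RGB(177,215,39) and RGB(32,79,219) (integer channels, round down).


Midpoint: each channel = ⌊(C₁+C₂)/2⌋
R: ⌊(177+32)/2⌋ = 104
G: ⌊(215+79)/2⌋ = 147
B: ⌊(39+219)/2⌋ = 129
= RGB(104, 147, 129)


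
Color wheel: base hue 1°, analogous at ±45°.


Base hue: 1°
Left analog: (1 - 45) mod 360 = 316°
Right analog: (1 + 45) mod 360 = 46°
Analogous hues = 316° and 46°


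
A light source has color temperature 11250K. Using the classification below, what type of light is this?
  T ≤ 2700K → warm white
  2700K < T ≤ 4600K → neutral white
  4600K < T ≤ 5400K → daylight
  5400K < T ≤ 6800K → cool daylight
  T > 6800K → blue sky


Temperature: 11250K
11250K > 6800K → blue sky
Classification: blue sky


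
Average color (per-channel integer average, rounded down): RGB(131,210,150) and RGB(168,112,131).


Midpoint: each channel = ⌊(C₁+C₂)/2⌋
R: ⌊(131+168)/2⌋ = 149
G: ⌊(210+112)/2⌋ = 161
B: ⌊(150+131)/2⌋ = 140
= RGB(149, 161, 140)


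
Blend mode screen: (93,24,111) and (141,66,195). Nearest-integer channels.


Screen: C = 255 - (255-A)×(255-B)/255, rounded to nearest integer
R: 255 - (255-93)×(255-141)/255 = 255 - 18468/255 ≈ 255 - 72.424 = 182.576 → 183
G: 255 - (255-24)×(255-66)/255 = 255 - 43659/255 ≈ 255 - 171.212 = 83.788 → 84
B: 255 - (255-111)×(255-195)/255 = 255 - 8640/255 ≈ 255 - 33.882 = 221.118 → 221
= RGB(183, 84, 221)


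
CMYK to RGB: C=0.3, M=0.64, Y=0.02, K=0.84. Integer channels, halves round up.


R = 255 × (1-C) × (1-K) = 255 × 0.70 × 0.16 = 28.56 → 29
G = 255 × (1-M) × (1-K) = 255 × 0.36 × 0.16 = 14.688 → 15
B = 255 × (1-Y) × (1-K) = 255 × 0.98 × 0.16 = 39.984 → 40
= RGB(29, 15, 40)


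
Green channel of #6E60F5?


Color: #6E60F5
R = 6E = 110
G = 60 = 96
B = F5 = 245
Green = 96


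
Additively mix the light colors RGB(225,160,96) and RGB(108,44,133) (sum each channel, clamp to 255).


Additive: each channel = min(255, C₁+C₂)
R: 225+108 = 333 → 255
G: 160+44 = 204 → 204
B: 96+133 = 229 → 229
= RGB(255, 204, 229)


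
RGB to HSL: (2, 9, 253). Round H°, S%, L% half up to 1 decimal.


Normalize: R'=2/255≈0.0078, G'=9/255≈0.0353, B'=253/255≈0.9922
Max=253/255, Min=2/255, Δ=Max-Min=251/255
L = (Max+Min)/2 = (253+2)/510 = 255/510 = 0.5 → L = 50.0%
L ≤ 0.5 → S = Δ/(Max+Min) = 251/(253+2) = 251/255 = 0.98431… → S = 98.4%
(the 1/255 factors cancel in S and H, so raw channel differences can be used)
Max is B' → H = 60 × ((R-G)/Δ + 4) = 60 × ((2-9)/251 + 4)
  -7/251 + 4 = -0.0278… + 4 = 3.9721…
  H = 60 × 3.9721… = 238.326…° → H = 238.3°
= HSL(238.3°, 98.4%, 50.0%)


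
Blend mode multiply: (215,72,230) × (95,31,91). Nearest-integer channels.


Multiply: C = A×B/255, rounded to nearest integer
R: 215×95/255 = 20425/255 ≈ 80.098 → 80
G: 72×31/255 = 2232/255 ≈ 8.753 → 9
B: 230×91/255 = 20930/255 ≈ 82.078 → 82
= RGB(80, 9, 82)


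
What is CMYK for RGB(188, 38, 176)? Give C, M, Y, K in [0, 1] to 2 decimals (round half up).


R'=188/255≈0.7373, G'=38/255≈0.1490, B'=176/255≈0.6902
K = 1 - max(R',G',B') = 1 - 188/255 = 67/255 = 0.26274… → 0.26
(1-R'-K)/(1-K) simplifies to (max-R)/max with max = 188:
C = (188-188)/188 = 0/188 = 0 → 0.00
M = (188-38)/188 = 150/188 = 0.79787… → 0.80
Y = (188-176)/188 = 12/188 = 0.06382… → 0.06
= CMYK(0.00, 0.80, 0.06, 0.26)


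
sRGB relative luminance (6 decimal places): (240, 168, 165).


Linearize each channel (sRGB transfer function): c = v/255; c_lin = c/12.92 if c ≤ 0.04045, else ((c+0.055)/1.055)^2.4
  R: 240/255 ≈ 0.941176 > 0.04045 → ((0.941176+0.055)/1.055)^2.4 ≈ 0.871367
  G: 168/255 ≈ 0.658824 > 0.04045 → ((0.658824+0.055)/1.055)^2.4 ≈ 0.391572
  B: 165/255 ≈ 0.647059 > 0.04045 → ((0.647059+0.055)/1.055)^2.4 ≈ 0.376262
R_lin = 0.871367, G_lin = 0.391572, B_lin = 0.376262
L = 0.2126×R + 0.7152×G + 0.0722×B
L = 0.2126×0.871367 + 0.7152×0.391572 + 0.0722×0.376262
L ≈ 0.492471


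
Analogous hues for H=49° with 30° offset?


Base hue: 49°
Left analog: (49 - 30) mod 360 = 19°
Right analog: (49 + 30) mod 360 = 79°
Analogous hues = 19° and 79°


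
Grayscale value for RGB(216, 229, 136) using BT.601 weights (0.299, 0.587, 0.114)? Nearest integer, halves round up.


Gray = 0.299×R + 0.587×G + 0.114×B
Gray = 0.299×216 + 0.587×229 + 0.114×136
Gray = 64.584 + 134.423 + 15.504
Gray = 214.511 → round half up → 215
Gray = 215


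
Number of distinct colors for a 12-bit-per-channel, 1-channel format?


Total bits = 12 bits/channel × 1 channels = 12 bits
Distinct colors = 2^12
= 4,096 colors


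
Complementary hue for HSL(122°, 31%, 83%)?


Complement = opposite side of color wheel = hue + 180°
H' = (122 + 180) mod 360 = 302°
S and L unchanged.
= HSL(302°, 31%, 83%)


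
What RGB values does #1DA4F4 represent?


1D → 29 (R)
A4 → 164 (G)
F4 → 244 (B)
= RGB(29, 164, 244)


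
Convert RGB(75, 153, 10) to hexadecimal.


R = 75 → 4B (hex)
G = 153 → 99 (hex)
B = 10 → 0A (hex)
Hex = #4B990A


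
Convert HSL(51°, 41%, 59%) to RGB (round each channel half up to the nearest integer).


H=51°, S=0.41, L=0.59
C = (1-|2L-1|)×S = (1-|0.18|)×0.41 = 0.3362
H' = H/60 = 51/60 ≈ 0.8500; X = C×(1-|H' mod 2 - 1|) = 0.28577
m = L - C/2 = 0.59 - 0.1681 = 0.4219
Sector ⌊H'⌋ = 0 → (R',G',B') = (0.3362, 0.28577, 0.0)
RGB = ((R'+m)×255, (G'+m)×255, (B'+m)×255) = (193.3155, 180.45585, 107.5845)
Round half up → RGB(193, 180, 108)


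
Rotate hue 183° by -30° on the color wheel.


New hue = (H + rotation) mod 360
New hue = (183 -30) mod 360
= 153 mod 360
= 153°


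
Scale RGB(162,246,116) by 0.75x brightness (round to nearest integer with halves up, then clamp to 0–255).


Multiply each channel by 0.75, round half up, clamp to [0, 255]
R: 162×0.75 = 121.5 → round → 122
G: 246×0.75 = 184.5 → round → 185
B: 116×0.75 = 87
= RGB(122, 185, 87)


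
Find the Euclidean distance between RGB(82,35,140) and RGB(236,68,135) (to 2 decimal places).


d = √[(R₁-R₂)² + (G₁-G₂)² + (B₁-B₂)²]
d = √[(82-236)² + (35-68)² + (140-135)²]
d = √[23716 + 1089 + 25]
d = √24830
d ≈ 157.58


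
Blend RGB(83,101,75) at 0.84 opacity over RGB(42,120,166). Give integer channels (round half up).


C = α×F + (1-α)×B, with 1-α = 0.16
R: 0.84×83 + 0.16×42 = 69.72 + 6.72 = 76.44 → 76
G: 0.84×101 + 0.16×120 = 84.84 + 19.20 = 104.04 → 104
B: 0.84×75 + 0.16×166 = 63.00 + 26.56 = 89.56 → 90
= RGB(76, 104, 90)


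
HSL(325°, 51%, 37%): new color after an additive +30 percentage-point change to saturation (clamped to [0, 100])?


Original S = 51%
Adjustment = +30 percentage points
New S = 51 + (30) = 81
Clamp to [0, 100] → 81
= HSL(325°, 81%, 37%)


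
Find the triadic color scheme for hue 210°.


Triadic: equally spaced at 120° intervals
H1 = 210°
H2 = (210 + 120) mod 360 = 330°
H3 = (210 + 240) mod 360 = 90°
Triadic = 210°, 330°, 90°


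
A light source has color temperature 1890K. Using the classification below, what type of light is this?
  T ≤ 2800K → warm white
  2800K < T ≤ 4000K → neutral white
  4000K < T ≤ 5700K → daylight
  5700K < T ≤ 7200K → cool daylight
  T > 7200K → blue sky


Temperature: 1890K
1890K ≤ 2800K → warm white
Classification: warm white


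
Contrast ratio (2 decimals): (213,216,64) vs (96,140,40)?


Linearize each sRGB channel c=v/255: c/12.92 if c ≤ 0.04045 else ((c+0.055)/1.055)^2.4
L = 0.2126×R_lin + 0.7152×G_lin + 0.0722×B_lin
Color 1 (213,216,64):
  R=213: 213/255≈0.8353 > 0.04045 → ((0.8353+0.055)/1.055)^2.4 ≈ 0.66539
  G=216: 216/255≈0.8471 > 0.04045 → ((0.8471+0.055)/1.055)^2.4 ≈ 0.68669
  B=64: 64/255≈0.2510 > 0.04045 → ((0.2510+0.055)/1.055)^2.4 ≈ 0.05127
  L1 = 0.2126×0.66539 + 0.7152×0.68669 + 0.0722×0.05127 ≈ 0.63628
Color 2 (96,140,40):
  R=96: 96/255≈0.3765 > 0.04045 → ((0.3765+0.055)/1.055)^2.4 ≈ 0.11697
  G=140: 140/255≈0.5490 > 0.04045 → ((0.5490+0.055)/1.055)^2.4 ≈ 0.26225
  B=40: 40/255≈0.1569 > 0.04045 → ((0.1569+0.055)/1.055)^2.4 ≈ 0.02122
  L2 = 0.2126×0.11697 + 0.7152×0.26225 + 0.0722×0.02122 ≈ 0.21396
Lighter = 0.63628, Darker = 0.21396
Ratio = (L_lighter + 0.05) / (L_darker + 0.05)
Ratio = (0.63628 + 0.05) / (0.21396 + 0.05) = 0.68628 / 0.26396 ≈ 2.5999
Ratio ≈ 2.60:1


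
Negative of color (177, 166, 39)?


Invert: (255-R, 255-G, 255-B)
R: 255-177 = 78
G: 255-166 = 89
B: 255-39 = 216
= RGB(78, 89, 216)


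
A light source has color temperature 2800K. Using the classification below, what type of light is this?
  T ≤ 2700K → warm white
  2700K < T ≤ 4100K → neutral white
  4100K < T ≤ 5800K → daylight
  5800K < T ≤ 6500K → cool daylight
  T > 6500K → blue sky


Temperature: 2800K
2700K < 2800K ≤ 4100K → neutral white
Classification: neutral white


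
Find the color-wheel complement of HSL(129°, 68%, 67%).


Complement = opposite side of color wheel = hue + 180°
H' = (129 + 180) mod 360 = 309°
S and L unchanged.
= HSL(309°, 68%, 67%)


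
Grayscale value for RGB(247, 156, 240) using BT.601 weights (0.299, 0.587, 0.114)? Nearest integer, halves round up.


Gray = 0.299×R + 0.587×G + 0.114×B
Gray = 0.299×247 + 0.587×156 + 0.114×240
Gray = 73.853 + 91.572 + 27.360
Gray = 192.785 → round half up → 193
Gray = 193


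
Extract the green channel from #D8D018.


Color: #D8D018
R = D8 = 216
G = D0 = 208
B = 18 = 24
Green = 208


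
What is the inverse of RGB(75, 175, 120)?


Invert: (255-R, 255-G, 255-B)
R: 255-75 = 180
G: 255-175 = 80
B: 255-120 = 135
= RGB(180, 80, 135)


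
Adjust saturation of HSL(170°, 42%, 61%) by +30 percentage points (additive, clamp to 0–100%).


Original S = 42%
Adjustment = +30 percentage points
New S = 42 + (30) = 72
Clamp to [0, 100] → 72
= HSL(170°, 72%, 61%)


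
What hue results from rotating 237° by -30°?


New hue = (H + rotation) mod 360
New hue = (237 -30) mod 360
= 207 mod 360
= 207°


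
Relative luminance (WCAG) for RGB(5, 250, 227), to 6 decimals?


Linearize each channel (sRGB transfer function): c = v/255; c_lin = c/12.92 if c ≤ 0.04045, else ((c+0.055)/1.055)^2.4
  R: 5/255 ≈ 0.019608 ≤ 0.04045 → 0.019608/12.92 ≈ 0.001518
  G: 250/255 ≈ 0.980392 > 0.04045 → ((0.980392+0.055)/1.055)^2.4 ≈ 0.955973
  B: 227/255 ≈ 0.890196 > 0.04045 → ((0.890196+0.055)/1.055)^2.4 ≈ 0.768151
R_lin = 0.001518, G_lin = 0.955973, B_lin = 0.768151
L = 0.2126×R + 0.7152×G + 0.0722×B
L = 0.2126×0.001518 + 0.7152×0.955973 + 0.0722×0.768151
L ≈ 0.739495


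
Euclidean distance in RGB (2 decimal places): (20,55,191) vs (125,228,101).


d = √[(R₁-R₂)² + (G₁-G₂)² + (B₁-B₂)²]
d = √[(20-125)² + (55-228)² + (191-101)²]
d = √[11025 + 29929 + 8100]
d = √49054
d ≈ 221.48


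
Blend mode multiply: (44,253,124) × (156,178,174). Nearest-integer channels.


Multiply: C = A×B/255, rounded to nearest integer
R: 44×156/255 = 6864/255 ≈ 26.918 → 27
G: 253×178/255 = 45034/255 ≈ 176.604 → 177
B: 124×174/255 = 21576/255 ≈ 84.612 → 85
= RGB(27, 177, 85)


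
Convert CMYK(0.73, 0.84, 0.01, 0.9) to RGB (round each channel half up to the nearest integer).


R = 255 × (1-C) × (1-K) = 255 × 0.27 × 0.10 = 6.885 → 7
G = 255 × (1-M) × (1-K) = 255 × 0.16 × 0.10 = 4.08 → 4
B = 255 × (1-Y) × (1-K) = 255 × 0.99 × 0.10 = 25.245 → 25
= RGB(7, 4, 25)


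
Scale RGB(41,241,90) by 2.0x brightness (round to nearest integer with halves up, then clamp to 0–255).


Multiply each channel by 2.0, round half up, clamp to [0, 255]
R: 41×2.0 = 82
G: 241×2.0 = 482 → clamp → 255
B: 90×2.0 = 180
= RGB(82, 255, 180)


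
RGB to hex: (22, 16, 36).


R = 22 → 16 (hex)
G = 16 → 10 (hex)
B = 36 → 24 (hex)
Hex = #161024


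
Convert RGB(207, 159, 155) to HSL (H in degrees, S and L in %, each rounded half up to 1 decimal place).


Normalize: R'=207/255≈0.8118, G'=159/255≈0.6235, B'=155/255≈0.6078
Max=207/255, Min=155/255, Δ=Max-Min=52/255
L = (Max+Min)/2 = (207+155)/510 = 362/510 = 0.70980… → L = 71.0%
L > 0.5 → S = Δ/(2-Max-Min) = 52/(510-207-155) = 52/148 = 0.35135… → S = 35.1%
(the 1/255 factors cancel in S and H, so raw channel differences can be used)
Max is R' → H = 60 × (((G-B)/Δ) mod 6) = 60 × (((159-155)/52) mod 6)
  4/52 = 0.0769…
  H = 60 × 0.0769… = 4.615…° → H = 4.6°
= HSL(4.6°, 35.1%, 71.0%)


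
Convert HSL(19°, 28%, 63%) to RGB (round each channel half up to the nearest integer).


H=19°, S=0.28, L=0.63
C = (1-|2L-1|)×S = (1-|0.26|)×0.28 = 0.2072
H' = H/60 = 19/60 ≈ 0.3167; X = C×(1-|H' mod 2 - 1|) ≈ 0.0656
m = L - C/2 = 0.63 - 0.1036 = 0.5264
Sector ⌊H'⌋ = 0 → (R',G',B') = (0.2072, ≈0.0656, 0.0)
RGB = ((R'+m)×255, (G'+m)×255, (B'+m)×255) = (187.068, 150.9634, 134.232)
Round half up → RGB(187, 151, 134)


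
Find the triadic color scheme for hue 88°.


Triadic: equally spaced at 120° intervals
H1 = 88°
H2 = (88 + 120) mod 360 = 208°
H3 = (88 + 240) mod 360 = 328°
Triadic = 88°, 208°, 328°


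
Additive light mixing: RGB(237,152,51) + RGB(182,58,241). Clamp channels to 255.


Additive: each channel = min(255, C₁+C₂)
R: 237+182 = 419 → 255
G: 152+58 = 210 → 210
B: 51+241 = 292 → 255
= RGB(255, 210, 255)


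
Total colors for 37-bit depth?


Colors = 2^bits = 2^37
= 137,438,953,472 colors


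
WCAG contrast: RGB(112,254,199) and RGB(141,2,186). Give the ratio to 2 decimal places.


Linearize each sRGB channel c=v/255: c/12.92 if c ≤ 0.04045 else ((c+0.055)/1.055)^2.4
L = 0.2126×R_lin + 0.7152×G_lin + 0.0722×B_lin
Color 1 (112,254,199):
  R=112: 112/255≈0.4392 > 0.04045 → ((0.4392+0.055)/1.055)^2.4 ≈ 0.16203
  G=254: 254/255≈0.9961 > 0.04045 → ((0.9961+0.055)/1.055)^2.4 ≈ 0.99110
  B=199: 199/255≈0.7804 > 0.04045 → ((0.7804+0.055)/1.055)^2.4 ≈ 0.57112
  L1 = 0.2126×0.16203 + 0.7152×0.99110 + 0.0722×0.57112 ≈ 0.78452
Color 2 (141,2,186):
  R=141: 141/255≈0.5529 > 0.04045 → ((0.5529+0.055)/1.055)^2.4 ≈ 0.26636
  G=2: 2/255≈0.0078 ≤ 0.04045 → 0.0078/12.92 ≈ 0.00061
  B=186: 186/255≈0.7294 > 0.04045 → ((0.7294+0.055)/1.055)^2.4 ≈ 0.49102
  L2 = 0.2126×0.26636 + 0.7152×0.00061 + 0.0722×0.49102 ≈ 0.09251
Lighter = 0.78452, Darker = 0.09251
Ratio = (L_lighter + 0.05) / (L_darker + 0.05)
Ratio = (0.78452 + 0.05) / (0.09251 + 0.05) = 0.83452 / 0.14251 ≈ 5.8557
Ratio ≈ 5.86:1


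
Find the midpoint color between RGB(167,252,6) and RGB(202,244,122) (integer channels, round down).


Midpoint: each channel = ⌊(C₁+C₂)/2⌋
R: ⌊(167+202)/2⌋ = 184
G: ⌊(252+244)/2⌋ = 248
B: ⌊(6+122)/2⌋ = 64
= RGB(184, 248, 64)


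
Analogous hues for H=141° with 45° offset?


Base hue: 141°
Left analog: (141 - 45) mod 360 = 96°
Right analog: (141 + 45) mod 360 = 186°
Analogous hues = 96° and 186°


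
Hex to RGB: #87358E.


87 → 135 (R)
35 → 53 (G)
8E → 142 (B)
= RGB(135, 53, 142)


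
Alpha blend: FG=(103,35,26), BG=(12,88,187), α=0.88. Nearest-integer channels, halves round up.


C = α×F + (1-α)×B, with 1-α = 0.12
R: 0.88×103 + 0.12×12 = 90.64 + 1.44 = 92.08 → 92
G: 0.88×35 + 0.12×88 = 30.80 + 10.56 = 41.36 → 41
B: 0.88×26 + 0.12×187 = 22.88 + 22.44 = 45.32 → 45
= RGB(92, 41, 45)


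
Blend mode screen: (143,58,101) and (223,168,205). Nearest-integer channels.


Screen: C = 255 - (255-A)×(255-B)/255, rounded to nearest integer
R: 255 - (255-143)×(255-223)/255 = 255 - 3584/255 ≈ 255 - 14.055 = 240.945 → 241
G: 255 - (255-58)×(255-168)/255 = 255 - 17139/255 ≈ 255 - 67.212 = 187.788 → 188
B: 255 - (255-101)×(255-205)/255 = 255 - 7700/255 ≈ 255 - 30.196 = 224.804 → 225
= RGB(241, 188, 225)


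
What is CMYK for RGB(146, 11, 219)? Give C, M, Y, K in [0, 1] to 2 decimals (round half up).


R'=146/255≈0.5725, G'=11/255≈0.0431, B'=219/255≈0.8588
K = 1 - max(R',G',B') = 1 - 219/255 = 36/255 = 0.14117… → 0.14
(1-R'-K)/(1-K) simplifies to (max-R)/max with max = 219:
C = (219-146)/219 = 73/219 = 0.33333… → 0.33
M = (219-11)/219 = 208/219 = 0.94977… → 0.95
Y = (219-219)/219 = 0/219 = 0 → 0.00
= CMYK(0.33, 0.95, 0.00, 0.14)


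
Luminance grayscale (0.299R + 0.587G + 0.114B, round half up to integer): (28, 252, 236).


Gray = 0.299×R + 0.587×G + 0.114×B
Gray = 0.299×28 + 0.587×252 + 0.114×236
Gray = 8.372 + 147.924 + 26.904
Gray = 183.200 → round half up → 183
Gray = 183


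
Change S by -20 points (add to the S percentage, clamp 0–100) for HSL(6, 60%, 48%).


Original S = 60%
Adjustment = -20 percentage points
New S = 60 + (-20) = 40
Clamp to [0, 100] → 40
= HSL(6°, 40%, 48%)


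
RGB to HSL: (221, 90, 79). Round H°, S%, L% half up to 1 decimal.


Normalize: R'=221/255≈0.8667, G'=90/255≈0.3529, B'=79/255≈0.3098
Max=221/255, Min=79/255, Δ=Max-Min=142/255
L = (Max+Min)/2 = (221+79)/510 = 300/510 = 0.58823… → L = 58.8%
L > 0.5 → S = Δ/(2-Max-Min) = 142/(510-221-79) = 142/210 = 0.67619… → S = 67.6%
(the 1/255 factors cancel in S and H, so raw channel differences can be used)
Max is R' → H = 60 × (((G-B)/Δ) mod 6) = 60 × (((90-79)/142) mod 6)
  11/142 = 0.0774…
  H = 60 × 0.0774… = 4.647…° → H = 4.6°
= HSL(4.6°, 67.6%, 58.8%)


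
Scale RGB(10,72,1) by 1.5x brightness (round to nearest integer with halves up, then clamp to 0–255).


Multiply each channel by 1.5, round half up, clamp to [0, 255]
R: 10×1.5 = 15
G: 72×1.5 = 108
B: 1×1.5 = 1.5 → round → 2
= RGB(15, 108, 2)


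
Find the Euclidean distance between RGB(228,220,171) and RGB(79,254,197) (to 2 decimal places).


d = √[(R₁-R₂)² + (G₁-G₂)² + (B₁-B₂)²]
d = √[(228-79)² + (220-254)² + (171-197)²]
d = √[22201 + 1156 + 676]
d = √24033
d ≈ 155.03


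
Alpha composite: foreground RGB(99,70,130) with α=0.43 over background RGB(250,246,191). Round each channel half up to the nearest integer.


C = α×F + (1-α)×B, with 1-α = 0.57
R: 0.43×99 + 0.57×250 = 42.57 + 142.50 = 185.07 → 185
G: 0.43×70 + 0.57×246 = 30.10 + 140.22 = 170.32 → 170
B: 0.43×130 + 0.57×191 = 55.90 + 108.87 = 164.77 → 165
= RGB(185, 170, 165)


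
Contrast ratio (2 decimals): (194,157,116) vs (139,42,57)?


Linearize each sRGB channel c=v/255: c/12.92 if c ≤ 0.04045 else ((c+0.055)/1.055)^2.4
L = 0.2126×R_lin + 0.7152×G_lin + 0.0722×B_lin
Color 1 (194,157,116):
  R=194: 194/255≈0.7608 > 0.04045 → ((0.7608+0.055)/1.055)^2.4 ≈ 0.53948
  G=157: 157/255≈0.6157 > 0.04045 → ((0.6157+0.055)/1.055)^2.4 ≈ 0.33716
  B=116: 116/255≈0.4549 > 0.04045 → ((0.4549+0.055)/1.055)^2.4 ≈ 0.17465
  L1 = 0.2126×0.53948 + 0.7152×0.33716 + 0.0722×0.17465 ≈ 0.36844
Color 2 (139,42,57):
  R=139: 139/255≈0.5451 > 0.04045 → ((0.5451+0.055)/1.055)^2.4 ≈ 0.25818
  G=42: 42/255≈0.1647 > 0.04045 → ((0.1647+0.055)/1.055)^2.4 ≈ 0.02315
  B=57: 57/255≈0.2235 > 0.04045 → ((0.2235+0.055)/1.055)^2.4 ≈ 0.04092
  L2 = 0.2126×0.25818 + 0.7152×0.02315 + 0.0722×0.04092 ≈ 0.07440
Lighter = 0.36844, Darker = 0.07440
Ratio = (L_lighter + 0.05) / (L_darker + 0.05)
Ratio = (0.36844 + 0.05) / (0.07440 + 0.05) = 0.41844 / 0.12440 ≈ 3.3636
Ratio ≈ 3.36:1
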